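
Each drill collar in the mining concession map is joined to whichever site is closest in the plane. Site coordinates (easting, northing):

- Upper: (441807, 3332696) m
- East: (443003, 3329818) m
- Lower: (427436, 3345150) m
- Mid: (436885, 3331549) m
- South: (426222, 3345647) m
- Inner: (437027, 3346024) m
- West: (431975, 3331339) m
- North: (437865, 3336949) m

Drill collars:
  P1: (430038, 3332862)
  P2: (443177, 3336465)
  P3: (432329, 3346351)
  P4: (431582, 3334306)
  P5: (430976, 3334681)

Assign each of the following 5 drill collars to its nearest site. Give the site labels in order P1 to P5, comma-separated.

West, Upper, Inner, West, West

P1 → West (d²=6071498.00)
P2 → Upper (d²=16082261.00)
P3 → Inner (d²=22178133.00)
P4 → West (d²=8957538.00)
P5 → West (d²=12166965.00)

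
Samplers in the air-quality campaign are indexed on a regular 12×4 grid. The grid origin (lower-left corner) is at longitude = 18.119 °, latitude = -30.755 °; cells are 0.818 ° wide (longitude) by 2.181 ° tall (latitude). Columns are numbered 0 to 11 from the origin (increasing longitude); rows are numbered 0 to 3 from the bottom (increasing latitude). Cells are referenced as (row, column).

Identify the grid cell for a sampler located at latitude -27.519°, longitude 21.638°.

Column index: ⌊(21.638 − 18.119) / 0.818⌋ = ⌊4.302⌋ = 4
Row offset from origin: ⌊(-27.519 − -30.755) / 2.181⌋ = ⌊1.484⌋ = 1 → row 1

(1, 4)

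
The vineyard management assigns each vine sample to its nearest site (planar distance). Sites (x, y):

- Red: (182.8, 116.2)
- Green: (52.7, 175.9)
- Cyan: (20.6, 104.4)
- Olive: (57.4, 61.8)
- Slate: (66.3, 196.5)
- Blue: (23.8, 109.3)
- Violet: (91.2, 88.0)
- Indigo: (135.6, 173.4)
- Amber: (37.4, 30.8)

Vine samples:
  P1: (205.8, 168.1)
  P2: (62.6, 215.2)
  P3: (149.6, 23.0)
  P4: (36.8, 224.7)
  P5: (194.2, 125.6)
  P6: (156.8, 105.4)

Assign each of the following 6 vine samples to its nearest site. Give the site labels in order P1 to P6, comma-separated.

P1 → Red (d²=3222.61)
P2 → Slate (d²=363.38)
P3 → Violet (d²=7635.56)
P4 → Slate (d²=1665.49)
P5 → Red (d²=218.32)
P6 → Red (d²=792.64)

Red, Slate, Violet, Slate, Red, Red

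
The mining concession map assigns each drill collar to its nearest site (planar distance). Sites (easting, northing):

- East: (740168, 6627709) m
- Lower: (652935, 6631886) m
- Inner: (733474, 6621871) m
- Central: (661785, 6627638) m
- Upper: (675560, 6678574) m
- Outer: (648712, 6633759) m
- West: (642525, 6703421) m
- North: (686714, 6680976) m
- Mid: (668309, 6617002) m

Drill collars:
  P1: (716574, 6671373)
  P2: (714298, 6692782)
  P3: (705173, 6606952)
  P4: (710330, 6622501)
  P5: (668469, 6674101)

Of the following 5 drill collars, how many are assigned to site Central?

0

P1 → North
P2 → North
P3 → Inner
P4 → Inner
P5 → Upper
0 of the 5 go to Central.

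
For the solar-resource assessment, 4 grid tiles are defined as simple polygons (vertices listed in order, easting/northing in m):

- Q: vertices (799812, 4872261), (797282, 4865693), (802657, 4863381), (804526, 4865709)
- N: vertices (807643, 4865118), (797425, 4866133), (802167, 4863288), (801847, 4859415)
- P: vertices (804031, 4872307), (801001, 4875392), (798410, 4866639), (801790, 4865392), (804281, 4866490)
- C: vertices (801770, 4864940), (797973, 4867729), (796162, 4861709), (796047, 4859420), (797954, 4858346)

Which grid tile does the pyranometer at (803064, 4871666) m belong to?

Cast a ray rightward from (803064, 4871666). For each polygon, the edges (by vertex number in listed order) whose endpoints lie on opposite sides of northing = 4871666, where each meets that height, and whether that is right or left of the point:
Q: 1–2 at easting≈799582.8 (left), 4–1 at easting≈800240.1 (left) → 0 crossings.
N: no edge straddles that height → 0 crossings.
P: 2–3 at easting≈799898.1 (left), 5–1 at easting≈804058.5 (right) → 1 crossing.
C: no edge straddles that height → 0 crossings.
Only P has an odd count, so the point is inside P.

P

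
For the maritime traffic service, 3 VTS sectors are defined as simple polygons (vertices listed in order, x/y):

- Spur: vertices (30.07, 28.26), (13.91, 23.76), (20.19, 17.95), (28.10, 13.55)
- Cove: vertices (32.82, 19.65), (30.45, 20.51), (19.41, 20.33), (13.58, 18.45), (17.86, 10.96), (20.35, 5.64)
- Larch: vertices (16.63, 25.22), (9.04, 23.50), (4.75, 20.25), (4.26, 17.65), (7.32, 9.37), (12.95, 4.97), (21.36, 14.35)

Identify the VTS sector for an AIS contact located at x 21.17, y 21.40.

Cast a ray rightward from (21.17, 21.40). For each polygon, the edges (by vertex number in listed order) whose endpoints lie on opposite sides of y = 21.40, where each meets that height, and whether that is right or left of the point:
Spur: 2–3 at x≈16.461 (left), 4–1 at x≈29.151 (right) → 1 crossing.
Cove: no edge straddles that height → 0 crossings.
Larch: 2–3 at x≈6.268 (left), 7–1 at x≈18.292 (left) → 0 crossings.
Only Spur has an odd count, so the point is inside Spur.

Spur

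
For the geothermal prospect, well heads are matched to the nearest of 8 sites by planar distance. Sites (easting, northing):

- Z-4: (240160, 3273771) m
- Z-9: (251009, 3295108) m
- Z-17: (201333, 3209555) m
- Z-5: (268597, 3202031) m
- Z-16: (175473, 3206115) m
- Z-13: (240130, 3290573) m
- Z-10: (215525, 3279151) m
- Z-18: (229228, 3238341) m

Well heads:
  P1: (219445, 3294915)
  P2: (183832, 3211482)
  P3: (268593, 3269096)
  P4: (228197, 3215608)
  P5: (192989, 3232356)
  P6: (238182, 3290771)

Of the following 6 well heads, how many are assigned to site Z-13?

P1 → Z-10
P2 → Z-16
P3 → Z-4
P4 → Z-18
P5 → Z-17
P6 → Z-13
1 of the 6 goes to Z-13.

1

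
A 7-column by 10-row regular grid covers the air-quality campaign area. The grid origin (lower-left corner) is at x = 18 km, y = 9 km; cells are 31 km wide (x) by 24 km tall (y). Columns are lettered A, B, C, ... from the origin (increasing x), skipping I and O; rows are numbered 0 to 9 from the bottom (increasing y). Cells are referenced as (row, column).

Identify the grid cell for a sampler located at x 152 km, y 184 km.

(7, E)

Column index: ⌊(152 − 18) / 31⌋ = ⌊4.323⌋ = 4 → column E
Row offset from origin: ⌊(184 − 9) / 24⌋ = ⌊7.292⌋ = 7 → row 7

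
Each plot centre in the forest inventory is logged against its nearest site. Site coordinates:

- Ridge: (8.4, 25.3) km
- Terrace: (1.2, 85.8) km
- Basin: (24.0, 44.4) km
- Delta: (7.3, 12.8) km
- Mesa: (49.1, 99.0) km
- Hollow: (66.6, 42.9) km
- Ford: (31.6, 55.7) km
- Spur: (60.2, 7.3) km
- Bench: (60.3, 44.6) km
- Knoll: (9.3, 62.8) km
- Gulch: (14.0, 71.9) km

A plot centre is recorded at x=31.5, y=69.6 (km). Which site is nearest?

Ford

Squared distances to each site:
Ridge: 2496.100; Terrace: 1180.530; Basin: 691.290; Delta: 3811.880; Mesa: 1174.120; Hollow: 1944.900; Ford: 193.220; Spur: 4704.980; Bench: 1454.440; Knoll: 539.080; Gulch: 311.540.
Minimum at Ford.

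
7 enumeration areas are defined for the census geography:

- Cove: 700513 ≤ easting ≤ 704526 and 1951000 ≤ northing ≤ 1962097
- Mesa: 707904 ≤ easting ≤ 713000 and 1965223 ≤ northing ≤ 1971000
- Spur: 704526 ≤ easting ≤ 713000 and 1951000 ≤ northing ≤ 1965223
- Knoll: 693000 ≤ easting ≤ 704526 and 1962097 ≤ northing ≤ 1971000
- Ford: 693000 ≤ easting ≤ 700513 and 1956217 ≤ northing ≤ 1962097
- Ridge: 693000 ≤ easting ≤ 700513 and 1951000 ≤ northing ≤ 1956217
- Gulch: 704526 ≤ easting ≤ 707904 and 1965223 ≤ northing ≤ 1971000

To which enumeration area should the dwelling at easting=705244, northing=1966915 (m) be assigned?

The point has easting = 705244 and northing = 1966915.
Only Gulch satisfies 704526 ≤ easting ≤ 707904 and 1965223 ≤ northing ≤ 1971000.

Gulch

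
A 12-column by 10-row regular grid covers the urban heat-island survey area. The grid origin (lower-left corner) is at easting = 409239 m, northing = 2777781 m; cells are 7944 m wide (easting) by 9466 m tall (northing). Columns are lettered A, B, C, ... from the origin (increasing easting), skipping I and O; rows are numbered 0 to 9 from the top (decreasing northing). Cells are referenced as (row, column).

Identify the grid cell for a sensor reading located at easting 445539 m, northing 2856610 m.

(1, E)

Column index: ⌊(445539 − 409239) / 7944⌋ = ⌊4.569⌋ = 4 → column E
Row offset from origin: ⌊(2856610 − 2777781) / 9466⌋ = ⌊8.328⌋ = 8 → row 1 (counted from top)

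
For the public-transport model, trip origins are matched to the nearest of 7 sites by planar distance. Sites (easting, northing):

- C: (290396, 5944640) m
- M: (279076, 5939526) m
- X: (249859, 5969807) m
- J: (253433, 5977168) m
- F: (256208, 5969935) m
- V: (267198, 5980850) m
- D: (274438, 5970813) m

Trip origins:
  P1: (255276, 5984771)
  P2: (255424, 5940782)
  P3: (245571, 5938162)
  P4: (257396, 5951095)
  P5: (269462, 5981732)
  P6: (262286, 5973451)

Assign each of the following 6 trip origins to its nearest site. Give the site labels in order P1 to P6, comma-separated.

J, M, X, F, V, F

P1 → J (d²=61202258.00)
P2 → M (d²=560994640.00)
P3 → X (d²=1019792969.00)
P4 → F (d²=356356944.00)
P5 → V (d²=5903620.00)
P6 → F (d²=49304340.00)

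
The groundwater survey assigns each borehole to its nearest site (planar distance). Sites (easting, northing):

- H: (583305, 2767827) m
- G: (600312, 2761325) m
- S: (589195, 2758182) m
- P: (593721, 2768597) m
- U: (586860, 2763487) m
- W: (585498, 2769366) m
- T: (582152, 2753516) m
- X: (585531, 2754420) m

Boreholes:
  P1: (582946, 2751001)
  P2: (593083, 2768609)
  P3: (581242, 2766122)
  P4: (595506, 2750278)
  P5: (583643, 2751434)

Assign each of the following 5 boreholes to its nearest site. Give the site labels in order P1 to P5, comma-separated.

P1 → T (d²=6955661.00)
P2 → P (d²=407188.00)
P3 → H (d²=7162994.00)
P4 → S (d²=102301937.00)
P5 → T (d²=6557805.00)

T, P, H, S, T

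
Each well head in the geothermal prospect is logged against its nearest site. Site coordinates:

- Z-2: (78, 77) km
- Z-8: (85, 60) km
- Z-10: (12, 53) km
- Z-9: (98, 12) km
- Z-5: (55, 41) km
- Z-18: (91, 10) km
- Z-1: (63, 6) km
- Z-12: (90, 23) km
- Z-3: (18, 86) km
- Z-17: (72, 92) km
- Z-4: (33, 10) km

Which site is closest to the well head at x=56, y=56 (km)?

Z-5

Squared distances to each site:
Z-2: 925.000; Z-8: 857.000; Z-10: 1945.000; Z-9: 3700.000; Z-5: 226.000; Z-18: 3341.000; Z-1: 2549.000; Z-12: 2245.000; Z-3: 2344.000; Z-17: 1552.000; Z-4: 2645.000.
Minimum at Z-5.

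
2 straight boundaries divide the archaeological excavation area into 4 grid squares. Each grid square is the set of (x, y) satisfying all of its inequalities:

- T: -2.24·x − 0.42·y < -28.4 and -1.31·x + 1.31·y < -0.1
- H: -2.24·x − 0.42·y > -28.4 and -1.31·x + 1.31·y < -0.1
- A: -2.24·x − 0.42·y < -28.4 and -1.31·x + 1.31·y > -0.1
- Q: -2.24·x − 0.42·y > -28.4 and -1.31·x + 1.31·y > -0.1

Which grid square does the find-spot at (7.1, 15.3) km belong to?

Q

-2.24·7.1 − 0.42·15.3 = -22.330, which is > -28.4
-1.31·7.1 + 1.31·15.3 = 10.742, which is > -0.1
This sign pattern matches Q.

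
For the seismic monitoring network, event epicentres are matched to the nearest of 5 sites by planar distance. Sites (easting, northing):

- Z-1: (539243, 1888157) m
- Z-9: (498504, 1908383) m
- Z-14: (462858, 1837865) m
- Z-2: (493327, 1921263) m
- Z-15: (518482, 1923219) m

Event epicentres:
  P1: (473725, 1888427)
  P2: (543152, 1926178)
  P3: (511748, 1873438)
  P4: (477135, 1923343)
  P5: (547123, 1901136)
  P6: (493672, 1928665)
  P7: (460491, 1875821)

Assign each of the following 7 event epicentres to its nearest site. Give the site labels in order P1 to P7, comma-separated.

P1 → Z-9 (d²=1012240777.00)
P2 → Z-15 (d²=617364581.00)
P3 → Z-1 (d²=972623986.00)
P4 → Z-2 (d²=266507264.00)
P5 → Z-1 (d²=230548841.00)
P6 → Z-2 (d²=54908629.00)
P7 → Z-14 (d²=1446260625.00)

Z-9, Z-15, Z-1, Z-2, Z-1, Z-2, Z-14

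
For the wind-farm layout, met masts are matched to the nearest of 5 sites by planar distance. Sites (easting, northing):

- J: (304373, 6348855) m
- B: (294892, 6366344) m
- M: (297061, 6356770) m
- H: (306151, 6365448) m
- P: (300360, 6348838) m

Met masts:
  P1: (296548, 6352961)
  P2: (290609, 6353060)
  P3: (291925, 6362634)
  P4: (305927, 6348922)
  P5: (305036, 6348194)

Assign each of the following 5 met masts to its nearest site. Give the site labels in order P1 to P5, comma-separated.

P1 → M (d²=14771650.00)
P2 → M (d²=55392404.00)
P3 → B (d²=22567189.00)
P4 → J (d²=2419405.00)
P5 → J (d²=876490.00)

M, M, B, J, J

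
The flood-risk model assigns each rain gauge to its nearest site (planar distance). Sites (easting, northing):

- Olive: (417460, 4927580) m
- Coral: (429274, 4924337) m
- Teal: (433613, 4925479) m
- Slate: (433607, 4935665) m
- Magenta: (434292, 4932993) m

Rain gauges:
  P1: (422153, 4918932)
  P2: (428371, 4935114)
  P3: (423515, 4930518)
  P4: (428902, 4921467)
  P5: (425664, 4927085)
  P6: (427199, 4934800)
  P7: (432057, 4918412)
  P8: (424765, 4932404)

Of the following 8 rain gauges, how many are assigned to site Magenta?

P1 → Coral
P2 → Slate
P3 → Olive
P4 → Coral
P5 → Coral
P6 → Slate
P7 → Coral
P8 → Olive
0 of the 8 go to Magenta.

0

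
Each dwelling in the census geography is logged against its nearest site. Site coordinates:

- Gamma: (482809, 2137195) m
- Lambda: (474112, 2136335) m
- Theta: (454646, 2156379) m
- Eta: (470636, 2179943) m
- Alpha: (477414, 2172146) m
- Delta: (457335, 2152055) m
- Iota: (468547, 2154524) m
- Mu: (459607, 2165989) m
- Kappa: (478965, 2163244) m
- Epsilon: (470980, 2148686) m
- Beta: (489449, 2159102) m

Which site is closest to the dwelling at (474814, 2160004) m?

Kappa

Squared distances to each site:
Gamma: 584170506.000; Lambda: 560714365.000; Theta: 419888849.000; Eta: 415019405.000; Alpha: 154188164.000; Delta: 368702042.000; Iota: 69305689.000; Mu: 267073074.000; Kappa: 27728401.000; Epsilon: 142796680.000; Beta: 214996829.000.
Minimum at Kappa.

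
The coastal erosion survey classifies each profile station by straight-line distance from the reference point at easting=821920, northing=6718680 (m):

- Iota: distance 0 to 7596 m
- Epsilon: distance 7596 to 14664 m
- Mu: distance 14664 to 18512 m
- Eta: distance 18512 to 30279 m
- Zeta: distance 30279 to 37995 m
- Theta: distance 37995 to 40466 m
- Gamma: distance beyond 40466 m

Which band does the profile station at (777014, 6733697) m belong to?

Gamma

Distance = √((777014−821920)² + (6733697−6718680)²) = √(2016548836.000 + 225510289.000) = 47350.387 m.
40466 ≤ 47350.387 < ∞ → Gamma.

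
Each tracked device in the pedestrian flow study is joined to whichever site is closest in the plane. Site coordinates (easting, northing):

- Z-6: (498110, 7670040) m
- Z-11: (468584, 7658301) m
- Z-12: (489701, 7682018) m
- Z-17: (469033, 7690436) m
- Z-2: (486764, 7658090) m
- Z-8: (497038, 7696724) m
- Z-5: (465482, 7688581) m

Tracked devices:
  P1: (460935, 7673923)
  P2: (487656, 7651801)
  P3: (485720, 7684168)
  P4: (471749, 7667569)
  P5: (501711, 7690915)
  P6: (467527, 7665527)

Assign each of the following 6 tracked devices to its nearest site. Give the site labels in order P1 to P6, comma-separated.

Z-5, Z-2, Z-12, Z-11, Z-8, Z-11

P1 → Z-5 (d²=235532173.00)
P2 → Z-2 (d²=40347185.00)
P3 → Z-12 (d²=20470861.00)
P4 → Z-11 (d²=95913049.00)
P5 → Z-8 (d²=55581410.00)
P6 → Z-11 (d²=53332325.00)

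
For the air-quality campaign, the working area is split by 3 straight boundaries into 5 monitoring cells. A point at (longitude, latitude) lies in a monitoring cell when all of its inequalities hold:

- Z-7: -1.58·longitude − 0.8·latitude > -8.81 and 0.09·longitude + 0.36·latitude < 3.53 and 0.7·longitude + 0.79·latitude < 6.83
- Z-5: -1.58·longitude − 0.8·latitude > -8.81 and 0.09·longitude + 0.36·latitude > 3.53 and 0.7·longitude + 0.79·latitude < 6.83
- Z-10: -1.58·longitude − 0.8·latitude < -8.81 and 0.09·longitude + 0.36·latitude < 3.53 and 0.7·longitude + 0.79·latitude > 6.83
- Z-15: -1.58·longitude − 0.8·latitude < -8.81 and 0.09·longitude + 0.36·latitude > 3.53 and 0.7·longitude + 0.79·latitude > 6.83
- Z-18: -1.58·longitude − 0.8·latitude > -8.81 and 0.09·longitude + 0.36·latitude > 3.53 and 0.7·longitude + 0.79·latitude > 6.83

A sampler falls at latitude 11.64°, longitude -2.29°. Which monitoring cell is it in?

-1.58·-2.29 − 0.8·11.64 = -5.694, which is > -8.81
0.09·-2.29 + 0.36·11.64 = 3.984, which is > 3.53
0.7·-2.29 + 0.79·11.64 = 7.593, which is > 6.83
This sign pattern matches Z-18.

Z-18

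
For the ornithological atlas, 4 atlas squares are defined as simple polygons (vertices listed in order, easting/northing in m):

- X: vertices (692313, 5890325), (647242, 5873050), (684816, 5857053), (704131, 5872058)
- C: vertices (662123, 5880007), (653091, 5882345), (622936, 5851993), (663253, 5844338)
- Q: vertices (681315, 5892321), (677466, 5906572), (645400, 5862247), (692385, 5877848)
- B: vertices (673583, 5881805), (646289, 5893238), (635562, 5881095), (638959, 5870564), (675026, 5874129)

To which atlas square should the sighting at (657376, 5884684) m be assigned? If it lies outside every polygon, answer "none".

Cast a ray rightward from (657376, 5884684). For each polygon, the edges (by vertex number in listed order) whose endpoints lie on opposite sides of northing = 5884684, where each meets that height, and whether that is right or left of the point:
X: 1–2 at easting≈677595.5 (right), 4–1 at easting≈695962.5 (right) → 2 crossings.
C: no edge straddles that height → 0 crossings.
Q: 2–3 at easting≈661631.6 (right), 4–1 at easting≈687156.3 (right) → 2 crossings.
B: 1–2 at easting≈666710.0 (right), 2–3 at easting≈638732.5 (left) → 1 crossing.
Only B has an odd count, so the point is inside B.

B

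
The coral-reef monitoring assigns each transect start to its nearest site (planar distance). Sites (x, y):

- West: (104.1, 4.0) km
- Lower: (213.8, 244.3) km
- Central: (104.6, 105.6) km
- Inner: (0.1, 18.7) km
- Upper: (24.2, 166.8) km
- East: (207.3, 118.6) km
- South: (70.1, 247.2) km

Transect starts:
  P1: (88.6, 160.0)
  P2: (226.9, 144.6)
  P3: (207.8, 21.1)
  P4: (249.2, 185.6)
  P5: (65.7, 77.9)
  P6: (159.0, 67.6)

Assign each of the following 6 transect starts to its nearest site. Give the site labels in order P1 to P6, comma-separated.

Central, East, East, Lower, Central, Central

P1 → Central (d²=3215.36)
P2 → East (d²=1060.16)
P3 → East (d²=9506.50)
P4 → Lower (d²=4698.85)
P5 → Central (d²=2280.50)
P6 → Central (d²=4403.36)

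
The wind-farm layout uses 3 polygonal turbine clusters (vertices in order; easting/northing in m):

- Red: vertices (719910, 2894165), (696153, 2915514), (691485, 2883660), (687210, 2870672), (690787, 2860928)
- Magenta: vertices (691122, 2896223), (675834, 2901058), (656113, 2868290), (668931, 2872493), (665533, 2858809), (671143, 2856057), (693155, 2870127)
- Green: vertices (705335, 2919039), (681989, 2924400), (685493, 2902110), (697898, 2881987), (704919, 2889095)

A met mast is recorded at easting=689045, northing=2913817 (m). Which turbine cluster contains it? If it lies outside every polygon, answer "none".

Green

Cast a ray rightward from (689045, 2913817). For each polygon, the edges (by vertex number in listed order) whose endpoints lie on opposite sides of northing = 2913817, where each meets that height, and whether that is right or left of the point:
Red: 1–2 at easting≈698041.4 (right), 2–3 at easting≈695904.3 (right) → 2 crossings.
Magenta: no edge straddles that height → 0 crossings.
Green: 2–3 at easting≈683652.7 (left), 5–1 at easting≈705262.5 (right) → 1 crossing.
Only Green has an odd count, so the point is inside Green.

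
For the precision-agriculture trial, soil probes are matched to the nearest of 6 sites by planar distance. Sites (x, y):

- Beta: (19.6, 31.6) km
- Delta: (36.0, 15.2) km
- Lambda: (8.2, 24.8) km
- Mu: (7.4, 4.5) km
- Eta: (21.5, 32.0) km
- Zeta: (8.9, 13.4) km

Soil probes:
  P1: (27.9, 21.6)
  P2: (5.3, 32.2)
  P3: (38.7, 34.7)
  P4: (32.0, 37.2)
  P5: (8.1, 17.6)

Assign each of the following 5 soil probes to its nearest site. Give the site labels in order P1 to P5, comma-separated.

P1 → Delta (d²=106.57)
P2 → Lambda (d²=63.17)
P3 → Eta (d²=303.13)
P4 → Eta (d²=137.29)
P5 → Zeta (d²=18.28)

Delta, Lambda, Eta, Eta, Zeta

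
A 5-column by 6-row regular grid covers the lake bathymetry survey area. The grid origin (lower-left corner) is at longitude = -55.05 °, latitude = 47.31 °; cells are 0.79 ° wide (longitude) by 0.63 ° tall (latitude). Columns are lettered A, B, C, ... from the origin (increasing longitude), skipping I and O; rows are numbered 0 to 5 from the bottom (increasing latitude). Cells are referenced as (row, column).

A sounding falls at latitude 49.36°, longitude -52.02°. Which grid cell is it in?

(3, D)

Column index: ⌊(-52.02 − -55.05) / 0.79⌋ = ⌊3.835⌋ = 3 → column D
Row offset from origin: ⌊(49.36 − 47.31) / 0.63⌋ = ⌊3.254⌋ = 3 → row 3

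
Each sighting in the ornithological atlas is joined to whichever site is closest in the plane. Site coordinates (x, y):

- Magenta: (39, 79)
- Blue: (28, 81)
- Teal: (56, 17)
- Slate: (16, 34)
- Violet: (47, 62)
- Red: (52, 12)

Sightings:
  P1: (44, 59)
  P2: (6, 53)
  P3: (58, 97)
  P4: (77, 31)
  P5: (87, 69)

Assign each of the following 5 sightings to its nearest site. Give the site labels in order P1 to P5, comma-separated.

P1 → Violet (d²=18.00)
P2 → Slate (d²=461.00)
P3 → Magenta (d²=685.00)
P4 → Teal (d²=637.00)
P5 → Violet (d²=1649.00)

Violet, Slate, Magenta, Teal, Violet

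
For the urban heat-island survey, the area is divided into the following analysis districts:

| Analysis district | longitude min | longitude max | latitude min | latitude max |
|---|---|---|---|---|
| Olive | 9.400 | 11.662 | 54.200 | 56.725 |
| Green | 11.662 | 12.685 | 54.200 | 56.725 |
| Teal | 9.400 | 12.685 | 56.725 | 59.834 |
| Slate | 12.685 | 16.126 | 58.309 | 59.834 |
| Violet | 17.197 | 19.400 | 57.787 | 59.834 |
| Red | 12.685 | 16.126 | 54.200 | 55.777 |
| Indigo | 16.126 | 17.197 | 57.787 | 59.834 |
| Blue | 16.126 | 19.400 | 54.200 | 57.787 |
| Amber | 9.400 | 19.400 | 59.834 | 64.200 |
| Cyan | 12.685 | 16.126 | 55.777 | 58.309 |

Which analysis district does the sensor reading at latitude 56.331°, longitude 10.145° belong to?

Olive

The point has longitude = 10.145 and latitude = 56.331.
Only Olive satisfies 9.400 ≤ longitude ≤ 11.662 and 54.200 ≤ latitude ≤ 56.725.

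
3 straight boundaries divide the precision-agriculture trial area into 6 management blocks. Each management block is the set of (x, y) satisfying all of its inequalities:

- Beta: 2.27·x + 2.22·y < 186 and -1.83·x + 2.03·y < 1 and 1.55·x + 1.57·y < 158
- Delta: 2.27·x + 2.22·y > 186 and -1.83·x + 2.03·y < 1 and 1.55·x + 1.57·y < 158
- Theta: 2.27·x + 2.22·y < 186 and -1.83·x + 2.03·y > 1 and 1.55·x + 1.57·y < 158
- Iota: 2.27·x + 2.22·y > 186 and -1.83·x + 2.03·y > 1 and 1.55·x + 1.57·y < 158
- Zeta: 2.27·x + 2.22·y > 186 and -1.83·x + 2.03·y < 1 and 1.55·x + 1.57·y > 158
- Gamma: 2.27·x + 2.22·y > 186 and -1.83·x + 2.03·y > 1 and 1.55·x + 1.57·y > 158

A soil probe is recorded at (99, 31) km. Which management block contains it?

Zeta

2.27·99 + 2.22·31 = 293.550, which is > 186
-1.83·99 + 2.03·31 = -118.240, which is < 1
1.55·99 + 1.57·31 = 202.120, which is > 158
This sign pattern matches Zeta.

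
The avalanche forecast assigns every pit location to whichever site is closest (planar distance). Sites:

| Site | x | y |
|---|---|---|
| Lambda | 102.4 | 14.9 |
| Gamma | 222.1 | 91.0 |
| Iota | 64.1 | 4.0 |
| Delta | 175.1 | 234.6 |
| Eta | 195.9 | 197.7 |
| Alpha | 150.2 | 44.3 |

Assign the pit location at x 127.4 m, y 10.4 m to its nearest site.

Lambda

Squared distances to each site:
Lambda: 645.250; Gamma: 15464.450; Iota: 4047.850; Delta: 52540.930; Eta: 39773.540; Alpha: 1669.050.
Minimum at Lambda.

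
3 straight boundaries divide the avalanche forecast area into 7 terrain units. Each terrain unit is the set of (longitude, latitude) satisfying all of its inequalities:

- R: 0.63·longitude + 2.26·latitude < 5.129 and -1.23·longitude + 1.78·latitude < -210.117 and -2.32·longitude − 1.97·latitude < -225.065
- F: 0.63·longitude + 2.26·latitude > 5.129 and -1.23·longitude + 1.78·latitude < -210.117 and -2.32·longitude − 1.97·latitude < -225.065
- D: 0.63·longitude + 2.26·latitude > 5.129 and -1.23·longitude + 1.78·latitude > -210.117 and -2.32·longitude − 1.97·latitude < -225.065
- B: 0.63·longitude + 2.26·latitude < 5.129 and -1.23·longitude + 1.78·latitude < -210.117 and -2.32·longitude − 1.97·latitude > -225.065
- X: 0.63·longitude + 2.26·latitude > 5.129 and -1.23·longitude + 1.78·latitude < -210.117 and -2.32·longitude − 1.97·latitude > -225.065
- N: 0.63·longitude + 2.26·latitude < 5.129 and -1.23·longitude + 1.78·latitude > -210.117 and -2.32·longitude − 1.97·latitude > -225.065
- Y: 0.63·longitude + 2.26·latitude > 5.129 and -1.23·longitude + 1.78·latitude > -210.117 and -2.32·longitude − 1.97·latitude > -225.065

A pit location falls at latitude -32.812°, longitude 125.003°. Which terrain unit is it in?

0.63·125.003 + 2.26·-32.812 = 4.597, which is < 5.129
-1.23·125.003 + 1.78·-32.812 = -212.159, which is < -210.117
-2.32·125.003 − 1.97·-32.812 = -225.367, which is < -225.065
This sign pattern matches R.

R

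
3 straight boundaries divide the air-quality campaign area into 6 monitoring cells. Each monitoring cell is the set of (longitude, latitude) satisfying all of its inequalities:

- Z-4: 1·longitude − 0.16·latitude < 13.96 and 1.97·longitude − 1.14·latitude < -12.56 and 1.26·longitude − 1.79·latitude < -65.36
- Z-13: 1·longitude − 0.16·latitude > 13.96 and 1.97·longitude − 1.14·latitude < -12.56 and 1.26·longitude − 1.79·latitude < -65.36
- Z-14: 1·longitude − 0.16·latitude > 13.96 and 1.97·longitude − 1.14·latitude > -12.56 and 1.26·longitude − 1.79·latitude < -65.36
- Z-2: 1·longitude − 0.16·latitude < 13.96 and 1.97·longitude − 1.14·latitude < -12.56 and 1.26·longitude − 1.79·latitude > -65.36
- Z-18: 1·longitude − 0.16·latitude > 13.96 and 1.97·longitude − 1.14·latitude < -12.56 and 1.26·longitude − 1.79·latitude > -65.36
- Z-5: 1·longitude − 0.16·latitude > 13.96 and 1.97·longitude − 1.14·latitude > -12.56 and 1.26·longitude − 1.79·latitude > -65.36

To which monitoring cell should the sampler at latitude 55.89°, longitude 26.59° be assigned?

1·26.59 − 0.16·55.89 = 17.648, which is > 13.96
1.97·26.59 − 1.14·55.89 = -11.332, which is > -12.56
1.26·26.59 − 1.79·55.89 = -66.540, which is < -65.36
This sign pattern matches Z-14.

Z-14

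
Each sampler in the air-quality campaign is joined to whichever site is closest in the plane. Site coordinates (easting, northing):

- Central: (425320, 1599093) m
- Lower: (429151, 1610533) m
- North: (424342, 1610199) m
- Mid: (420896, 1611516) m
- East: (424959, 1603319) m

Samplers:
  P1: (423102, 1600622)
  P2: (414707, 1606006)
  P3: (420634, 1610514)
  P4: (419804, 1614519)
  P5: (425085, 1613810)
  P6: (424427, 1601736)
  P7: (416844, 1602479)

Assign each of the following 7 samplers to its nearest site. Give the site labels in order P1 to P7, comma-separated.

Central, Mid, Mid, Mid, North, East, East

P1 → Central (d²=7257365.00)
P2 → Mid (d²=68663821.00)
P3 → Mid (d²=1072648.00)
P4 → Mid (d²=10210473.00)
P5 → North (d²=13591370.00)
P6 → East (d²=2788913.00)
P7 → East (d²=66558825.00)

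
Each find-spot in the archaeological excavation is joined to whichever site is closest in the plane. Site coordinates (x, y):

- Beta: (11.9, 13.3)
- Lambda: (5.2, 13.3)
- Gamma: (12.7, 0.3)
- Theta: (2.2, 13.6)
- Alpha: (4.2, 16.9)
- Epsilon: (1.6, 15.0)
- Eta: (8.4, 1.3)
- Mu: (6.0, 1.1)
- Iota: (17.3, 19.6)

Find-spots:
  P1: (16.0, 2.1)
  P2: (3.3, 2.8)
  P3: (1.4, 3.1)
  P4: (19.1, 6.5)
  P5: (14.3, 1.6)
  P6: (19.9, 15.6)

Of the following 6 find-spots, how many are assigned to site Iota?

1

P1 → Gamma
P2 → Mu
P3 → Mu
P4 → Gamma
P5 → Gamma
P6 → Iota
1 of the 6 goes to Iota.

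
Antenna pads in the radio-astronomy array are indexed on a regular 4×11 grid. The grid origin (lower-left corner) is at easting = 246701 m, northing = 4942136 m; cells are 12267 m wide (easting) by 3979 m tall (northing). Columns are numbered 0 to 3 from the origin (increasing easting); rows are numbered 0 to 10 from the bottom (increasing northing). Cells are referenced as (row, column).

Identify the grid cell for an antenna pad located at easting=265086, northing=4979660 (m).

Column index: ⌊(265086 − 246701) / 12267⌋ = ⌊1.499⌋ = 1
Row offset from origin: ⌊(4979660 − 4942136) / 3979⌋ = ⌊9.431⌋ = 9 → row 9

(9, 1)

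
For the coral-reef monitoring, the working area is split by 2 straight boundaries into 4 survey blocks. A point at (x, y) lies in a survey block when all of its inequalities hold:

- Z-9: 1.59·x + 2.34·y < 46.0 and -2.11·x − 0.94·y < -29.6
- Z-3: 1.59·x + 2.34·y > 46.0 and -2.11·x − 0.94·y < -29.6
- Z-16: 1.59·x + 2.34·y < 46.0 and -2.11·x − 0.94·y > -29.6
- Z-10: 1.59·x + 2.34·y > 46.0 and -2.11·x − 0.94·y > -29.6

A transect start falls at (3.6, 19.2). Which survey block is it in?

Z-10

1.59·3.6 + 2.34·19.2 = 50.652, which is > 46.0
-2.11·3.6 − 0.94·19.2 = -25.644, which is > -29.6
This sign pattern matches Z-10.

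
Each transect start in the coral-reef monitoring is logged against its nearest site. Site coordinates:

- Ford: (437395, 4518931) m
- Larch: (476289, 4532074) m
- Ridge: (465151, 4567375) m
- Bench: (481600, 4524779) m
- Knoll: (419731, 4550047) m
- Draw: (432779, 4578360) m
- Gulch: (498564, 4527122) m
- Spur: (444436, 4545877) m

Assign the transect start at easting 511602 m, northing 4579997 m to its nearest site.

Ridge

Squared distances to each site:
Ford: 9235735205.000; Larch: 3543621898.000; Ridge: 2317010285.000; Bench: 3949147528.000; Knoll: 9337283141.000; Draw: 6215745098.000; Gulch: 2965755069.000; Spur: 5675445956.000.
Minimum at Ridge.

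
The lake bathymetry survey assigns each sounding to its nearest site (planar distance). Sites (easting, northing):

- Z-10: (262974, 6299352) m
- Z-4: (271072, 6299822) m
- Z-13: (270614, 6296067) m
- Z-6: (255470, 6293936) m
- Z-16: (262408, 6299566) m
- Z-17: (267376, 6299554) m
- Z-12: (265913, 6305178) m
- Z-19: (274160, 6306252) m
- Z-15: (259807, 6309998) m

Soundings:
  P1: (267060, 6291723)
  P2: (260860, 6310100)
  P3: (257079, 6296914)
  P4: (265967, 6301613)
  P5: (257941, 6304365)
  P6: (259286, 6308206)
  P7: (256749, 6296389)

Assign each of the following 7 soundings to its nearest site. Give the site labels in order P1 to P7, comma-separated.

P1 → Z-13 (d²=31501252.00)
P2 → Z-15 (d²=1119213.00)
P3 → Z-6 (d²=11457365.00)
P4 → Z-17 (d²=6224762.00)
P5 → Z-15 (d²=35212645.00)
P6 → Z-15 (d²=3482705.00)
P7 → Z-6 (d²=7653050.00)

Z-13, Z-15, Z-6, Z-17, Z-15, Z-15, Z-6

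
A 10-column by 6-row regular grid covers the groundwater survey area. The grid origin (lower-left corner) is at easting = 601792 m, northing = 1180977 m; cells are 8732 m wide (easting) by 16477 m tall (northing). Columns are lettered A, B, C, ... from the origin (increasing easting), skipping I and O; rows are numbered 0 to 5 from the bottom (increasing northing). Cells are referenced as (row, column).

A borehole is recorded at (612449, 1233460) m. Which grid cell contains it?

Column index: ⌊(612449 − 601792) / 8732⌋ = ⌊1.220⌋ = 1 → column B
Row offset from origin: ⌊(1233460 − 1180977) / 16477⌋ = ⌊3.185⌋ = 3 → row 3

(3, B)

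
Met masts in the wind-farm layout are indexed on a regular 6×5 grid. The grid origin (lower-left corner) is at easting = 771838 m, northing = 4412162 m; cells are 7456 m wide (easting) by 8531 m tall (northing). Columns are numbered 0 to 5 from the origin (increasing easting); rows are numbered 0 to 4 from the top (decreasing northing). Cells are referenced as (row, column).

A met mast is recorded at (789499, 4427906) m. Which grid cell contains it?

(3, 2)

Column index: ⌊(789499 − 771838) / 7456⌋ = ⌊2.369⌋ = 2
Row offset from origin: ⌊(4427906 − 4412162) / 8531⌋ = ⌊1.846⌋ = 1 → row 3 (counted from top)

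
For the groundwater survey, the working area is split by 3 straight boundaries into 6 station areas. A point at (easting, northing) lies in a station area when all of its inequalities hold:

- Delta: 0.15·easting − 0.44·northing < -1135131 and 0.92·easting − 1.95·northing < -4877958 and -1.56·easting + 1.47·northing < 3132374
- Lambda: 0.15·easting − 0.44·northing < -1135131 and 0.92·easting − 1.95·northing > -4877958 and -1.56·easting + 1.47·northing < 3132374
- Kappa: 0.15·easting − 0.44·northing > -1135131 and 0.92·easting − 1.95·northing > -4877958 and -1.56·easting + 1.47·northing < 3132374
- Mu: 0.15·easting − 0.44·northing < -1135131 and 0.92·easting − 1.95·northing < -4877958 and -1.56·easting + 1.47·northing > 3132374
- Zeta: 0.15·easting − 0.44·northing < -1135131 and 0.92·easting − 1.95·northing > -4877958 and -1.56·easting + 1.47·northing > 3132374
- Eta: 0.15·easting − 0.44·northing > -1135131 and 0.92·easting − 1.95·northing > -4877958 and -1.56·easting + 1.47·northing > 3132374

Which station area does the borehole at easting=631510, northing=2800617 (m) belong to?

0.15·631510 − 0.44·2800617 = -1137544.980, which is < -1135131
0.92·631510 − 1.95·2800617 = -4880213.950, which is < -4877958
-1.56·631510 + 1.47·2800617 = 3131751.390, which is < 3132374
This sign pattern matches Delta.

Delta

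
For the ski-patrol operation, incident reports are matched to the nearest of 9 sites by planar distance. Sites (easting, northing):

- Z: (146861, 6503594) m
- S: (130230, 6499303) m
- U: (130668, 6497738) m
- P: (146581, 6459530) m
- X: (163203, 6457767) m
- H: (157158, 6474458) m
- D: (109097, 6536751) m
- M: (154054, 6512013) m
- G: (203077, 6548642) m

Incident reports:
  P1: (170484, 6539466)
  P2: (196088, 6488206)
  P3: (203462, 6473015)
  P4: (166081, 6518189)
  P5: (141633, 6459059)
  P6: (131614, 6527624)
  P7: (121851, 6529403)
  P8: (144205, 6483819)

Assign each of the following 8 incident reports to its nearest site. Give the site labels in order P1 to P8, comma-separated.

P1 → M (d²=1023612109.00)
P2 → H (d²=1704552404.00)
P3 → X (d²=1853288585.00)
P4 → M (d²=182791705.00)
P5 → P (d²=24704545.00)
P6 → D (d²=590317418.00)
P7 → D (d²=216657620.00)
P8 → H (d²=255408530.00)

M, H, X, M, P, D, D, H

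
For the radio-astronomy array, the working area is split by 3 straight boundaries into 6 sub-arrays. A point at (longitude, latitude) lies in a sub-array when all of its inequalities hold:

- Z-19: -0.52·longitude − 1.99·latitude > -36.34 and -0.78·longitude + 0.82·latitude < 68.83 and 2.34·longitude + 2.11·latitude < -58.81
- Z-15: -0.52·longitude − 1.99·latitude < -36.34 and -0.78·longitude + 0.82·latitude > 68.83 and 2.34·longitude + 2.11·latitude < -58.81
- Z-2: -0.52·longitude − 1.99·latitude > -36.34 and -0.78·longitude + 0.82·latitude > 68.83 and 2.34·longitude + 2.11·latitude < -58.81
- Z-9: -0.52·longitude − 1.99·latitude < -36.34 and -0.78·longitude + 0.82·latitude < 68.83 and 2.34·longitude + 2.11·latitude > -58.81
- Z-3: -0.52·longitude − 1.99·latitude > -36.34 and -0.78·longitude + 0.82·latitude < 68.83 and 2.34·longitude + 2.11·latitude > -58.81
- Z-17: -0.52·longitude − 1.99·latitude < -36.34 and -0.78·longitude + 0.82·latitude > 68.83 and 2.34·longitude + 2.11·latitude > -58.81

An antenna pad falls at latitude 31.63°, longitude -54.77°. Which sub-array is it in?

Z-19

-0.52·-54.77 − 1.99·31.63 = -34.463, which is > -36.34
-0.78·-54.77 + 0.82·31.63 = 68.657, which is < 68.83
2.34·-54.77 + 2.11·31.63 = -61.422, which is < -58.81
This sign pattern matches Z-19.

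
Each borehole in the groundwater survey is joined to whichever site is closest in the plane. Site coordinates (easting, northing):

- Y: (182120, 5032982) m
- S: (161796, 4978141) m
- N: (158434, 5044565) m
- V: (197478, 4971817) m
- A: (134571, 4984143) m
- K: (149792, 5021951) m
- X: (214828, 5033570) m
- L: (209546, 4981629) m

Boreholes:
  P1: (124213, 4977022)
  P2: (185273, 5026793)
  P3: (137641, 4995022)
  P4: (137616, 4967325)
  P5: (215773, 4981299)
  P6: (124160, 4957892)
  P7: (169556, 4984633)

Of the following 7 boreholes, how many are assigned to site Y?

1

P1 → A
P2 → Y
P3 → A
P4 → A
P5 → L
P6 → A
P7 → S
1 of the 7 goes to Y.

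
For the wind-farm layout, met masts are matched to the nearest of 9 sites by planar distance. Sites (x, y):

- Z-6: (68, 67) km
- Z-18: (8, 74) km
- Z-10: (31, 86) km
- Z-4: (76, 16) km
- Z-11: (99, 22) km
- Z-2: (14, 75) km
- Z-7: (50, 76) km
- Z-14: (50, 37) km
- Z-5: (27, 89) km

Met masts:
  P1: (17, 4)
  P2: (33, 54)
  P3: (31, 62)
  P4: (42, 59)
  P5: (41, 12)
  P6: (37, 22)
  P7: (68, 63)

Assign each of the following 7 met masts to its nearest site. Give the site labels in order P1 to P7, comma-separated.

P1 → Z-14 (d²=2178.00)
P2 → Z-14 (d²=578.00)
P3 → Z-2 (d²=458.00)
P4 → Z-7 (d²=353.00)
P5 → Z-14 (d²=706.00)
P6 → Z-14 (d²=394.00)
P7 → Z-6 (d²=16.00)

Z-14, Z-14, Z-2, Z-7, Z-14, Z-14, Z-6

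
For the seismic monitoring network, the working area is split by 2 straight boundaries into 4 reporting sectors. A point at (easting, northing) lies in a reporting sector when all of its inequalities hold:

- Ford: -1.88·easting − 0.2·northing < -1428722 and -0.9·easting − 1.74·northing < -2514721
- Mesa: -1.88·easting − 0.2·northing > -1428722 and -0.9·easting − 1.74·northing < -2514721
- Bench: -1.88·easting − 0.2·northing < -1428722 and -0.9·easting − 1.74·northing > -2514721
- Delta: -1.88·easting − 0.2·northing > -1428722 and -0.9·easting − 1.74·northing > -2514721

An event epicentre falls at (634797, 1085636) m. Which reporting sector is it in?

-1.88·634797 − 0.2·1085636 = -1410545.560, which is > -1428722
-0.9·634797 − 1.74·1085636 = -2460323.940, which is > -2514721
This sign pattern matches Delta.

Delta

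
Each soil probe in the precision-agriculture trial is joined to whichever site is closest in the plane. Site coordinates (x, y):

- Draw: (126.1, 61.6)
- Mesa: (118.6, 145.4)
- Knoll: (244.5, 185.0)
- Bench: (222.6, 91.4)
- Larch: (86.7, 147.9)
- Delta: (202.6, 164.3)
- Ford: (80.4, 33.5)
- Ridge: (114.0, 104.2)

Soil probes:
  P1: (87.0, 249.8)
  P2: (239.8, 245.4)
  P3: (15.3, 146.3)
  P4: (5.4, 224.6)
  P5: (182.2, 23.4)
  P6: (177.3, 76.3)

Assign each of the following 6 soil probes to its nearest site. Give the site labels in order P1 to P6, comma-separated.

P1 → Larch (d²=10383.70)
P2 → Knoll (d²=3670.25)
P3 → Larch (d²=5100.52)
P4 → Larch (d²=12492.58)
P5 → Draw (d²=4606.45)
P6 → Bench (d²=2280.10)

Larch, Knoll, Larch, Larch, Draw, Bench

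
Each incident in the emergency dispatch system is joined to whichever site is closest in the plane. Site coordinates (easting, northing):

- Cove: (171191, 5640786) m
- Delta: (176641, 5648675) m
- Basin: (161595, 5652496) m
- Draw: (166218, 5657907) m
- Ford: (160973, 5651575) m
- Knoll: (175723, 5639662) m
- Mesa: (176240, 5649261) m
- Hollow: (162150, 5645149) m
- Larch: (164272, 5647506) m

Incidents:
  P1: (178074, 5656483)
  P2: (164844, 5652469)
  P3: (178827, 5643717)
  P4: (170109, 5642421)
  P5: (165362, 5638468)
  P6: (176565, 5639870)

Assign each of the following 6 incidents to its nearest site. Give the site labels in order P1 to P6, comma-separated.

Mesa, Basin, Knoll, Cove, Cove, Knoll

P1 → Mesa (d²=55520840.00)
P2 → Basin (d²=10556730.00)
P3 → Knoll (d²=26077841.00)
P4 → Cove (d²=3843949.00)
P5 → Cove (d²=39350365.00)
P6 → Knoll (d²=752228.00)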